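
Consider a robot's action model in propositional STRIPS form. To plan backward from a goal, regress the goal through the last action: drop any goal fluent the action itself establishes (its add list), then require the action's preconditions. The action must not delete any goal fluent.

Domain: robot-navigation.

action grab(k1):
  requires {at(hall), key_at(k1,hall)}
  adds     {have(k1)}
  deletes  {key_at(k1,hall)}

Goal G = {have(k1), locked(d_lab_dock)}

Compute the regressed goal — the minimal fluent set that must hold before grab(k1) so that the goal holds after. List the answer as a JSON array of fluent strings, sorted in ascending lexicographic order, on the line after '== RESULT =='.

Compute (G \ add) ∪ pre:
  G ∩ del = {}  (empty — regression defined)
  G \ add = {have(k1), locked(d_lab_dock)} \ {have(k1)} = {locked(d_lab_dock)}
  ∪ pre   = {locked(d_lab_dock)} ∪ {at(hall), key_at(k1,hall)}
          = {at(hall), key_at(k1,hall), locked(d_lab_dock)}

== RESULT ==
["at(hall)", "key_at(k1,hall)", "locked(d_lab_dock)"]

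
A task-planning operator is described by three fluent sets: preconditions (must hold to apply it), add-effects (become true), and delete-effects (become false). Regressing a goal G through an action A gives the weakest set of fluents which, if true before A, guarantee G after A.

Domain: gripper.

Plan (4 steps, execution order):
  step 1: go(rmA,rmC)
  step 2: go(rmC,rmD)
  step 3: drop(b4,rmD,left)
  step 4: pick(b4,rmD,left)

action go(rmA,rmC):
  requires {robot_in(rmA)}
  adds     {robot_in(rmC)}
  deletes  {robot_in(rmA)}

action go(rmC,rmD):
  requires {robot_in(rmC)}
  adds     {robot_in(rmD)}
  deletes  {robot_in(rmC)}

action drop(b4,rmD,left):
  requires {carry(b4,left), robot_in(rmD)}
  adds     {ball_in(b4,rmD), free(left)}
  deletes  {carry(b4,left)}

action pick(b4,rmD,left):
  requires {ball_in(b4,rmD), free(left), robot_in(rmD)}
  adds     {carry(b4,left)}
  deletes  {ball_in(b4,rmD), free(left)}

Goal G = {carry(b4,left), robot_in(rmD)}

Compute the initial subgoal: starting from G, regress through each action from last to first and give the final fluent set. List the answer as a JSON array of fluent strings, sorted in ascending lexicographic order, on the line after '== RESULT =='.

Work backward from the goal:
  through step 4 (pick(b4,rmD,left)): drop {carry(b4,left)}, keep {robot_in(rmD)}, require {ball_in(b4,rmD), free(left), robot_in(rmD)}
    → {ball_in(b4,rmD), free(left), robot_in(rmD)}
  through step 3 (drop(b4,rmD,left)): drop {ball_in(b4,rmD), free(left)}, keep {robot_in(rmD)}, require {carry(b4,left), robot_in(rmD)}
    → {carry(b4,left), robot_in(rmD)}
  through step 2 (go(rmC,rmD)): drop {robot_in(rmD)}, keep {carry(b4,left)}, require {robot_in(rmC)}
    → {carry(b4,left), robot_in(rmC)}
  through step 1 (go(rmA,rmC)): drop {robot_in(rmC)}, keep {carry(b4,left)}, require {robot_in(rmA)}
    → {carry(b4,left), robot_in(rmA)}

== RESULT ==
["carry(b4,left)", "robot_in(rmA)"]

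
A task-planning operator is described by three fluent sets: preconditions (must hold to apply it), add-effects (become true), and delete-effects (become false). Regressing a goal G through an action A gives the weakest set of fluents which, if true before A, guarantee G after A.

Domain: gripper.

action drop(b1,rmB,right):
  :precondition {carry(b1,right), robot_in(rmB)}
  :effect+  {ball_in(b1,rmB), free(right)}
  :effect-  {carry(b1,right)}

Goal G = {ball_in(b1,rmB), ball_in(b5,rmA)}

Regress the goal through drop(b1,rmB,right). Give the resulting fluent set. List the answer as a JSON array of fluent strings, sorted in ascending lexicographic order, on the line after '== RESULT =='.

Regress:
  G ∩ del = {}  (empty — regression defined)
  G \ add = {ball_in(b1,rmB), ball_in(b5,rmA)} \ {ball_in(b1,rmB), free(right)} = {ball_in(b5,rmA)}
  ∪ pre   = {ball_in(b5,rmA)} ∪ {carry(b1,right), robot_in(rmB)}
          = {ball_in(b5,rmA), carry(b1,right), robot_in(rmB)}

== RESULT ==
["ball_in(b5,rmA)", "carry(b1,right)", "robot_in(rmB)"]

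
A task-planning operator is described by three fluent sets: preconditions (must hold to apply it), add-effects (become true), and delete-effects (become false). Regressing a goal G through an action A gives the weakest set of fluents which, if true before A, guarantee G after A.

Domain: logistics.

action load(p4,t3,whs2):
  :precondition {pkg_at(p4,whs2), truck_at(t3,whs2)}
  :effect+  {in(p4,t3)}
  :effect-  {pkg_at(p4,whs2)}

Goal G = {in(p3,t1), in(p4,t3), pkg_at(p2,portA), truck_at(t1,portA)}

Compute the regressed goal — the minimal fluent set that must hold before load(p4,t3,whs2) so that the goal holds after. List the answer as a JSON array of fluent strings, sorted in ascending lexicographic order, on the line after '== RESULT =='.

Regress:
  G ∩ del = {}  (empty — regression defined)
  G \ add = {in(p3,t1), in(p4,t3), pkg_at(p2,portA), truck_at(t1,portA)} \ {in(p4,t3)} = {in(p3,t1), pkg_at(p2,portA), truck_at(t1,portA)}
  ∪ pre   = {in(p3,t1), pkg_at(p2,portA), truck_at(t1,portA)} ∪ {pkg_at(p4,whs2), truck_at(t3,whs2)}
          = {in(p3,t1), pkg_at(p2,portA), pkg_at(p4,whs2), truck_at(t1,portA), truck_at(t3,whs2)}

== RESULT ==
["in(p3,t1)", "pkg_at(p2,portA)", "pkg_at(p4,whs2)", "truck_at(t1,portA)", "truck_at(t3,whs2)"]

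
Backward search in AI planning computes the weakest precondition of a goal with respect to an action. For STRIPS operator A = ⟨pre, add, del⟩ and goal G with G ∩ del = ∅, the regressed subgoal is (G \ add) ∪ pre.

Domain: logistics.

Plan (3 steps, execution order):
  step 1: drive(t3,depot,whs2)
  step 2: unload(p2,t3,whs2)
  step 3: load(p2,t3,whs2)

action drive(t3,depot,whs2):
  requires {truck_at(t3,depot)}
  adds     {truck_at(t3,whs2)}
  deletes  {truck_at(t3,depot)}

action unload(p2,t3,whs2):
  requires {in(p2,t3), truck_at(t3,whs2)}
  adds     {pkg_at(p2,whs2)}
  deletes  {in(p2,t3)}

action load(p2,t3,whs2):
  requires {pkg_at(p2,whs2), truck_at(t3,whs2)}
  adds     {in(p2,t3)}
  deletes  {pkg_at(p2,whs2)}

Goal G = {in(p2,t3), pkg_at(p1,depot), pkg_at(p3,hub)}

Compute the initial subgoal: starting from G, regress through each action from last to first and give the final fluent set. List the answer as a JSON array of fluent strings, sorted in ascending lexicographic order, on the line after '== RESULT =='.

Work backward from the goal:
  through step 3 (load(p2,t3,whs2)): drop {in(p2,t3)}, keep {pkg_at(p1,depot), pkg_at(p3,hub)}, require {pkg_at(p2,whs2), truck_at(t3,whs2)}
    → {pkg_at(p1,depot), pkg_at(p2,whs2), pkg_at(p3,hub), truck_at(t3,whs2)}
  through step 2 (unload(p2,t3,whs2)): drop {pkg_at(p2,whs2)}, keep {pkg_at(p1,depot), pkg_at(p3,hub), truck_at(t3,whs2)}, require {in(p2,t3), truck_at(t3,whs2)}
    → {in(p2,t3), pkg_at(p1,depot), pkg_at(p3,hub), truck_at(t3,whs2)}
  through step 1 (drive(t3,depot,whs2)): drop {truck_at(t3,whs2)}, keep {in(p2,t3), pkg_at(p1,depot), pkg_at(p3,hub)}, require {truck_at(t3,depot)}
    → {in(p2,t3), pkg_at(p1,depot), pkg_at(p3,hub), truck_at(t3,depot)}

== RESULT ==
["in(p2,t3)", "pkg_at(p1,depot)", "pkg_at(p3,hub)", "truck_at(t3,depot)"]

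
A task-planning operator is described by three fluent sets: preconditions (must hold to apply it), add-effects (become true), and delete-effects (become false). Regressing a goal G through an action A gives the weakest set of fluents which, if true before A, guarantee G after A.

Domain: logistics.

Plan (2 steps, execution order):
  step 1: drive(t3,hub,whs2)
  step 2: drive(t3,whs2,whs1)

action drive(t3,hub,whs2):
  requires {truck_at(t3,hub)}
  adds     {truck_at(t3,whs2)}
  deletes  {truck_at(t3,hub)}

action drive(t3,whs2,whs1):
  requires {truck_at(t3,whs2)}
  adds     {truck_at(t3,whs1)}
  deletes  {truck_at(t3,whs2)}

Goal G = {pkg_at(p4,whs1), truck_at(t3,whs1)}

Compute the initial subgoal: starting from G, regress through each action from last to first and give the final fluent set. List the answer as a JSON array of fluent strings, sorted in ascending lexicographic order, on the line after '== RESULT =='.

Regress step by step:
  through step 2 (drive(t3,whs2,whs1)): drop {truck_at(t3,whs1)}, keep {pkg_at(p4,whs1)}, require {truck_at(t3,whs2)}
    → {pkg_at(p4,whs1), truck_at(t3,whs2)}
  through step 1 (drive(t3,hub,whs2)): drop {truck_at(t3,whs2)}, keep {pkg_at(p4,whs1)}, require {truck_at(t3,hub)}
    → {pkg_at(p4,whs1), truck_at(t3,hub)}

== RESULT ==
["pkg_at(p4,whs1)", "truck_at(t3,hub)"]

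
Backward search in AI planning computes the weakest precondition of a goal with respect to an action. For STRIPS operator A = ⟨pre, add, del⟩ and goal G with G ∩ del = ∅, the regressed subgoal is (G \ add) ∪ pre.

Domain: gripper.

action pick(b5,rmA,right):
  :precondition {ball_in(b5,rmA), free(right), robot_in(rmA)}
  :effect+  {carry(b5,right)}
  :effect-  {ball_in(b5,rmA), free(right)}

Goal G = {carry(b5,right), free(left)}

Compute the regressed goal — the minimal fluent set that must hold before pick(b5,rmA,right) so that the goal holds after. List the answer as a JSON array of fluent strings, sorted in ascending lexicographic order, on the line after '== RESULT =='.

Compute (G \ add) ∪ pre:
  G ∩ del = {}  (empty — regression defined)
  G \ add = {carry(b5,right), free(left)} \ {carry(b5,right)} = {free(left)}
  ∪ pre   = {free(left)} ∪ {ball_in(b5,rmA), free(right), robot_in(rmA)}
          = {ball_in(b5,rmA), free(left), free(right), robot_in(rmA)}

== RESULT ==
["ball_in(b5,rmA)", "free(left)", "free(right)", "robot_in(rmA)"]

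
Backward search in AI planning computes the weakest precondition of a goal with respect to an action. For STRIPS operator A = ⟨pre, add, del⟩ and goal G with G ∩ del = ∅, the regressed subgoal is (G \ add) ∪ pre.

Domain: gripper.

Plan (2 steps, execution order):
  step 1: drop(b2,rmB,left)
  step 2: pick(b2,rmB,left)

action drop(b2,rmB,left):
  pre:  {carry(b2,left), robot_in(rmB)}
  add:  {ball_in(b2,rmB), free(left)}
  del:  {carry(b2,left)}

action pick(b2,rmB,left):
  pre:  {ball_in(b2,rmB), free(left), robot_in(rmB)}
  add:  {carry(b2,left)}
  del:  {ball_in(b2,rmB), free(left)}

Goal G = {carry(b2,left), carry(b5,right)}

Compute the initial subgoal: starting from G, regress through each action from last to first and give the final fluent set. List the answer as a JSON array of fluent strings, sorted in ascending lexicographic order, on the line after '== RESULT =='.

Regress step by step:
  through step 2 (pick(b2,rmB,left)): drop {carry(b2,left)}, keep {carry(b5,right)}, require {ball_in(b2,rmB), free(left), robot_in(rmB)}
    → {ball_in(b2,rmB), carry(b5,right), free(left), robot_in(rmB)}
  through step 1 (drop(b2,rmB,left)): drop {ball_in(b2,rmB), free(left)}, keep {carry(b5,right), robot_in(rmB)}, require {carry(b2,left), robot_in(rmB)}
    → {carry(b2,left), carry(b5,right), robot_in(rmB)}

== RESULT ==
["carry(b2,left)", "carry(b5,right)", "robot_in(rmB)"]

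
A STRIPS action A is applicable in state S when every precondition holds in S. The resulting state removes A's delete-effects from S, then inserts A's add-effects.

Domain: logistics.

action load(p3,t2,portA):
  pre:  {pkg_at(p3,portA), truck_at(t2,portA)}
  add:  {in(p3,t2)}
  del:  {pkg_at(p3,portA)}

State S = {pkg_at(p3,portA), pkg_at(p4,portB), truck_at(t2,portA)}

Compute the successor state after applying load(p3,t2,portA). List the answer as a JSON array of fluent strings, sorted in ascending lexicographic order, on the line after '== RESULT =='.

Compute (S \ del) ∪ add:
  pre ⊆ S: {pkg_at(p3,portA), truck_at(t2,portA)} ⊆ S  — applicable
  S \ del = {pkg_at(p4,portB), truck_at(t2,portA)}
  ∪ add   = {in(p3,t2), pkg_at(p4,portB), truck_at(t2,portA)}

== RESULT ==
["in(p3,t2)", "pkg_at(p4,portB)", "truck_at(t2,portA)"]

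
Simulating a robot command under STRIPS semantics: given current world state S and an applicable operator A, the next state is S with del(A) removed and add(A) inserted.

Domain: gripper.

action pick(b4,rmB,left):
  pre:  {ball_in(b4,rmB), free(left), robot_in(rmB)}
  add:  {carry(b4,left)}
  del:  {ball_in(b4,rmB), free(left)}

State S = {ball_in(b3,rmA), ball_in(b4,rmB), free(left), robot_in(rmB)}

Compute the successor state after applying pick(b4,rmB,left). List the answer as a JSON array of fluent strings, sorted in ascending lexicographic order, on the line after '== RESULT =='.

Compute (S \ del) ∪ add:
  pre ⊆ S: {ball_in(b4,rmB), free(left), robot_in(rmB)} ⊆ S  — applicable
  S \ del = {ball_in(b3,rmA), robot_in(rmB)}
  ∪ add   = {ball_in(b3,rmA), carry(b4,left), robot_in(rmB)}

== RESULT ==
["ball_in(b3,rmA)", "carry(b4,left)", "robot_in(rmB)"]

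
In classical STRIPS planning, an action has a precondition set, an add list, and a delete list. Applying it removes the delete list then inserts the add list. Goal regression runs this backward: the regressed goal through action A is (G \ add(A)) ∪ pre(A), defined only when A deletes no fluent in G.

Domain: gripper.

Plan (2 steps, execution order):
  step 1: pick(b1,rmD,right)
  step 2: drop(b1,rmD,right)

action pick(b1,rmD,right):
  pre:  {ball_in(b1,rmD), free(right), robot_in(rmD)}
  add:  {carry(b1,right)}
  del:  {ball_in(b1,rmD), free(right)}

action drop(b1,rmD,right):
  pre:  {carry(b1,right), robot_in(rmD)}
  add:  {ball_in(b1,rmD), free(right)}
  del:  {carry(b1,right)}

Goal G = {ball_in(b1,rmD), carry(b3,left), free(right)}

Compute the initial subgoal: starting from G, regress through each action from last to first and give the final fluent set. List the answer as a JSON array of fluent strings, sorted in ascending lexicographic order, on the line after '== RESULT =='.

Work backward from the goal:
  through step 2 (drop(b1,rmD,right)): drop {ball_in(b1,rmD), free(right)}, keep {carry(b3,left)}, require {carry(b1,right), robot_in(rmD)}
    → {carry(b1,right), carry(b3,left), robot_in(rmD)}
  through step 1 (pick(b1,rmD,right)): drop {carry(b1,right)}, keep {carry(b3,left), robot_in(rmD)}, require {ball_in(b1,rmD), free(right), robot_in(rmD)}
    → {ball_in(b1,rmD), carry(b3,left), free(right), robot_in(rmD)}

== RESULT ==
["ball_in(b1,rmD)", "carry(b3,left)", "free(right)", "robot_in(rmD)"]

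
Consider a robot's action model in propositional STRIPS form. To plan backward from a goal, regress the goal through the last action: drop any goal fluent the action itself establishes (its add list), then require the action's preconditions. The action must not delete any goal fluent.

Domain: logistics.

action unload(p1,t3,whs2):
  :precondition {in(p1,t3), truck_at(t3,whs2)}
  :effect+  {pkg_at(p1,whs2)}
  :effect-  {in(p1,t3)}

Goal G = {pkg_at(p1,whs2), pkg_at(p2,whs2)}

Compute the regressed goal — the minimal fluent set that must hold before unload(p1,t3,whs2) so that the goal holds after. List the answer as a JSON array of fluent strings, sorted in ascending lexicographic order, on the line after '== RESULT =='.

Compute (G \ add) ∪ pre:
  G ∩ del = {}  (empty — regression defined)
  G \ add = {pkg_at(p1,whs2), pkg_at(p2,whs2)} \ {pkg_at(p1,whs2)} = {pkg_at(p2,whs2)}
  ∪ pre   = {pkg_at(p2,whs2)} ∪ {in(p1,t3), truck_at(t3,whs2)}
          = {in(p1,t3), pkg_at(p2,whs2), truck_at(t3,whs2)}

== RESULT ==
["in(p1,t3)", "pkg_at(p2,whs2)", "truck_at(t3,whs2)"]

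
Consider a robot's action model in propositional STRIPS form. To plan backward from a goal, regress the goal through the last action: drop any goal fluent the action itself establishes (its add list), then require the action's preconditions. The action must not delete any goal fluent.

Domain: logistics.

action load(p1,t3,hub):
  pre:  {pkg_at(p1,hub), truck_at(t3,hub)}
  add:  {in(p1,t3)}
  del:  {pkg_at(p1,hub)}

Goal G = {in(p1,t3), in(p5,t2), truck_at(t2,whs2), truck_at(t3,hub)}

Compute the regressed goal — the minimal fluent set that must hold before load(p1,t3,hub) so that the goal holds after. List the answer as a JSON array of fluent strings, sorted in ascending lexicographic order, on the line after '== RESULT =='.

Regress:
  G ∩ del = {}  (empty — regression defined)
  G \ add = {in(p1,t3), in(p5,t2), truck_at(t2,whs2), truck_at(t3,hub)} \ {in(p1,t3)} = {in(p5,t2), truck_at(t2,whs2), truck_at(t3,hub)}
  ∪ pre   = {in(p5,t2), truck_at(t2,whs2), truck_at(t3,hub)} ∪ {pkg_at(p1,hub), truck_at(t3,hub)}
          = {in(p5,t2), pkg_at(p1,hub), truck_at(t2,whs2), truck_at(t3,hub)}

== RESULT ==
["in(p5,t2)", "pkg_at(p1,hub)", "truck_at(t2,whs2)", "truck_at(t3,hub)"]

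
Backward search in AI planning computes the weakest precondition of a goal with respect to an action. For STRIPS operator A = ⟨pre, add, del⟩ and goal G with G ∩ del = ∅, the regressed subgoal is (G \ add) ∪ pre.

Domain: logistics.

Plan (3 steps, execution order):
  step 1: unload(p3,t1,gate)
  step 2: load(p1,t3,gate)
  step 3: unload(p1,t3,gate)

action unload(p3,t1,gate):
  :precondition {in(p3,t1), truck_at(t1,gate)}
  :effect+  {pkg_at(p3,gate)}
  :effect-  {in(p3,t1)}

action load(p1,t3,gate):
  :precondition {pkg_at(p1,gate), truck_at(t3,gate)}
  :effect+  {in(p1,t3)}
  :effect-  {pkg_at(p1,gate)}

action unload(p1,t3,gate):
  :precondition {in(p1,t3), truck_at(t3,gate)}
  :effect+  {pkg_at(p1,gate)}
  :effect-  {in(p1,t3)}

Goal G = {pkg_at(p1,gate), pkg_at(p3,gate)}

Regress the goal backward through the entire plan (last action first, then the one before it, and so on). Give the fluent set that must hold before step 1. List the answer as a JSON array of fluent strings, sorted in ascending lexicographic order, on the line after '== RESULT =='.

Work backward from the goal:
  through step 3 (unload(p1,t3,gate)): drop {pkg_at(p1,gate)}, keep {pkg_at(p3,gate)}, require {in(p1,t3), truck_at(t3,gate)}
    → {in(p1,t3), pkg_at(p3,gate), truck_at(t3,gate)}
  through step 2 (load(p1,t3,gate)): drop {in(p1,t3)}, keep {pkg_at(p3,gate), truck_at(t3,gate)}, require {pkg_at(p1,gate), truck_at(t3,gate)}
    → {pkg_at(p1,gate), pkg_at(p3,gate), truck_at(t3,gate)}
  through step 1 (unload(p3,t1,gate)): drop {pkg_at(p3,gate)}, keep {pkg_at(p1,gate), truck_at(t3,gate)}, require {in(p3,t1), truck_at(t1,gate)}
    → {in(p3,t1), pkg_at(p1,gate), truck_at(t1,gate), truck_at(t3,gate)}

== RESULT ==
["in(p3,t1)", "pkg_at(p1,gate)", "truck_at(t1,gate)", "truck_at(t3,gate)"]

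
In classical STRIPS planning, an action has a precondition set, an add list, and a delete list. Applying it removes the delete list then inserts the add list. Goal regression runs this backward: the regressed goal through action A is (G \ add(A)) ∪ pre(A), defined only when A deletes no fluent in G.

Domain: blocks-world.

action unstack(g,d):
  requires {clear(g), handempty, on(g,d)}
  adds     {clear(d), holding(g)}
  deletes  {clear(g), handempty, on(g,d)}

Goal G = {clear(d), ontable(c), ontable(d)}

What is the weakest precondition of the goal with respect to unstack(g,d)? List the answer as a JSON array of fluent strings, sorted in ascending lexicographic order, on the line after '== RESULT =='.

Compute (G \ add) ∪ pre:
  G ∩ del = {}  (empty — regression defined)
  G \ add = {clear(d), ontable(c), ontable(d)} \ {clear(d), holding(g)} = {ontable(c), ontable(d)}
  ∪ pre   = {ontable(c), ontable(d)} ∪ {clear(g), handempty, on(g,d)}
          = {clear(g), handempty, on(g,d), ontable(c), ontable(d)}

== RESULT ==
["clear(g)", "handempty", "on(g,d)", "ontable(c)", "ontable(d)"]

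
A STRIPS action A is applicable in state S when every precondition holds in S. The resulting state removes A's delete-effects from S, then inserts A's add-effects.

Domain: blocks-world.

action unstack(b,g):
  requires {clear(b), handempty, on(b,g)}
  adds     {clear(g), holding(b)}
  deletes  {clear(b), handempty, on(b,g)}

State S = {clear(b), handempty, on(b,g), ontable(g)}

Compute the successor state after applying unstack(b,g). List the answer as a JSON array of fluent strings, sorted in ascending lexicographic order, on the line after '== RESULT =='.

Progress:
  pre ⊆ S: {clear(b), handempty, on(b,g)} ⊆ S  — applicable
  S \ del = {ontable(g)}
  ∪ add   = {clear(g), holding(b), ontable(g)}

== RESULT ==
["clear(g)", "holding(b)", "ontable(g)"]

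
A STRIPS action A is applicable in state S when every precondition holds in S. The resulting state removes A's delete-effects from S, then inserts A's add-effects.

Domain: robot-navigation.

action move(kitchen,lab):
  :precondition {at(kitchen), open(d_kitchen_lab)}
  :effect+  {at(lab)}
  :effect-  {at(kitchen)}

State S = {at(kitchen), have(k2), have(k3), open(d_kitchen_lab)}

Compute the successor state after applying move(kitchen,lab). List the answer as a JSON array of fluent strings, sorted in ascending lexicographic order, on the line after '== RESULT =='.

Compute (S \ del) ∪ add:
  pre ⊆ S: {at(kitchen), open(d_kitchen_lab)} ⊆ S  — applicable
  S \ del = {have(k2), have(k3), open(d_kitchen_lab)}
  ∪ add   = {at(lab), have(k2), have(k3), open(d_kitchen_lab)}

== RESULT ==
["at(lab)", "have(k2)", "have(k3)", "open(d_kitchen_lab)"]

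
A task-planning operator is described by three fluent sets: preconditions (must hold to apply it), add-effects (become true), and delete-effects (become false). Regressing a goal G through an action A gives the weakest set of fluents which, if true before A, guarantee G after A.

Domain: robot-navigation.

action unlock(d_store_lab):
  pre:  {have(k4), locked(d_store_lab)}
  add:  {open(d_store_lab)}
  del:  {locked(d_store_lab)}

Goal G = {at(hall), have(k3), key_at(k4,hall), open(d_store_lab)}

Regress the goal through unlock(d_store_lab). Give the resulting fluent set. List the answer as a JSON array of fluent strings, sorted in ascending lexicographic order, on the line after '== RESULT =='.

Compute (G \ add) ∪ pre:
  G ∩ del = {}  (empty — regression defined)
  G \ add = {at(hall), have(k3), key_at(k4,hall), open(d_store_lab)} \ {open(d_store_lab)} = {at(hall), have(k3), key_at(k4,hall)}
  ∪ pre   = {at(hall), have(k3), key_at(k4,hall)} ∪ {have(k4), locked(d_store_lab)}
          = {at(hall), have(k3), have(k4), key_at(k4,hall), locked(d_store_lab)}

== RESULT ==
["at(hall)", "have(k3)", "have(k4)", "key_at(k4,hall)", "locked(d_store_lab)"]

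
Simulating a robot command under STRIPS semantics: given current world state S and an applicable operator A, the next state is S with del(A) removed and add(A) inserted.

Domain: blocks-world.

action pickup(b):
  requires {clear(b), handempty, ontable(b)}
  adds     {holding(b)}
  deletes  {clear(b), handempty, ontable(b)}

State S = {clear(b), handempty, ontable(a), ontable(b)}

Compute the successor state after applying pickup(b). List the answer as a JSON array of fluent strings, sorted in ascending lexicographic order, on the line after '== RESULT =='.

Progress:
  pre ⊆ S: {clear(b), handempty, ontable(b)} ⊆ S  — applicable
  S \ del = {ontable(a)}
  ∪ add   = {holding(b), ontable(a)}

== RESULT ==
["holding(b)", "ontable(a)"]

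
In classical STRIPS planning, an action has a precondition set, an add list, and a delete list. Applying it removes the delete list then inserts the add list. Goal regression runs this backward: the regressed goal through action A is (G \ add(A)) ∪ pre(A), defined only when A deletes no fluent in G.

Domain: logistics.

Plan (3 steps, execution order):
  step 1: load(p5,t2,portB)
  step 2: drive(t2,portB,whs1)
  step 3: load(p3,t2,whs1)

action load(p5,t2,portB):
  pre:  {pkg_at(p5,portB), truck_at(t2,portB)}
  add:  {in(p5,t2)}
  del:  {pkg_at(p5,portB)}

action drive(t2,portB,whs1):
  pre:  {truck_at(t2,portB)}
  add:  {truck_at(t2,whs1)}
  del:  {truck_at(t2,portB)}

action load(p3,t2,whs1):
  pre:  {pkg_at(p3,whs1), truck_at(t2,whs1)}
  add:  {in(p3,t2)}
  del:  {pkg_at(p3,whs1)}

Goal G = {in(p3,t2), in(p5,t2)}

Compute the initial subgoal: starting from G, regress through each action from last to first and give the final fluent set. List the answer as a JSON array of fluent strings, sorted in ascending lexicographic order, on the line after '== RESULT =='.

Work backward from the goal:
  through step 3 (load(p3,t2,whs1)): drop {in(p3,t2)}, keep {in(p5,t2)}, require {pkg_at(p3,whs1), truck_at(t2,whs1)}
    → {in(p5,t2), pkg_at(p3,whs1), truck_at(t2,whs1)}
  through step 2 (drive(t2,portB,whs1)): drop {truck_at(t2,whs1)}, keep {in(p5,t2), pkg_at(p3,whs1)}, require {truck_at(t2,portB)}
    → {in(p5,t2), pkg_at(p3,whs1), truck_at(t2,portB)}
  through step 1 (load(p5,t2,portB)): drop {in(p5,t2)}, keep {pkg_at(p3,whs1), truck_at(t2,portB)}, require {pkg_at(p5,portB), truck_at(t2,portB)}
    → {pkg_at(p3,whs1), pkg_at(p5,portB), truck_at(t2,portB)}

== RESULT ==
["pkg_at(p3,whs1)", "pkg_at(p5,portB)", "truck_at(t2,portB)"]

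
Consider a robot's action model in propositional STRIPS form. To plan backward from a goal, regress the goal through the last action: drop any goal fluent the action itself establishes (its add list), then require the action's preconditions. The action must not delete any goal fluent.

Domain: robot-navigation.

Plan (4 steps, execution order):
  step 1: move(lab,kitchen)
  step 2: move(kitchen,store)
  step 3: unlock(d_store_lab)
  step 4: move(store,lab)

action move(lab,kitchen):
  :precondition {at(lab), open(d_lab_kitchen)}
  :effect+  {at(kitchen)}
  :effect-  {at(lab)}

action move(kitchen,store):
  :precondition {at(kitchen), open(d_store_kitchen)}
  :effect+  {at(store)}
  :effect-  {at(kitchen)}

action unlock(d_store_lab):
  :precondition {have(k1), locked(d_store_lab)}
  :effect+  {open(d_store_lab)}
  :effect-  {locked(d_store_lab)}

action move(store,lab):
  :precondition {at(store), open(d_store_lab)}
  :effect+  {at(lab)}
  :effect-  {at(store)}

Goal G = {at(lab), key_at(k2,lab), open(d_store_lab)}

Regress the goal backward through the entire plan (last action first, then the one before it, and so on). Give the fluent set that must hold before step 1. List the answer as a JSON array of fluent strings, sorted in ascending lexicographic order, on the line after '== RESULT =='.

Work backward from the goal:
  through step 4 (move(store,lab)): drop {at(lab)}, keep {key_at(k2,lab), open(d_store_lab)}, require {at(store), open(d_store_lab)}
    → {at(store), key_at(k2,lab), open(d_store_lab)}
  through step 3 (unlock(d_store_lab)): drop {open(d_store_lab)}, keep {at(store), key_at(k2,lab)}, require {have(k1), locked(d_store_lab)}
    → {at(store), have(k1), key_at(k2,lab), locked(d_store_lab)}
  through step 2 (move(kitchen,store)): drop {at(store)}, keep {have(k1), key_at(k2,lab), locked(d_store_lab)}, require {at(kitchen), open(d_store_kitchen)}
    → {at(kitchen), have(k1), key_at(k2,lab), locked(d_store_lab), open(d_store_kitchen)}
  through step 1 (move(lab,kitchen)): drop {at(kitchen)}, keep {have(k1), key_at(k2,lab), locked(d_store_lab), open(d_store_kitchen)}, require {at(lab), open(d_lab_kitchen)}
    → {at(lab), have(k1), key_at(k2,lab), locked(d_store_lab), open(d_lab_kitchen), open(d_store_kitchen)}

== RESULT ==
["at(lab)", "have(k1)", "key_at(k2,lab)", "locked(d_store_lab)", "open(d_lab_kitchen)", "open(d_store_kitchen)"]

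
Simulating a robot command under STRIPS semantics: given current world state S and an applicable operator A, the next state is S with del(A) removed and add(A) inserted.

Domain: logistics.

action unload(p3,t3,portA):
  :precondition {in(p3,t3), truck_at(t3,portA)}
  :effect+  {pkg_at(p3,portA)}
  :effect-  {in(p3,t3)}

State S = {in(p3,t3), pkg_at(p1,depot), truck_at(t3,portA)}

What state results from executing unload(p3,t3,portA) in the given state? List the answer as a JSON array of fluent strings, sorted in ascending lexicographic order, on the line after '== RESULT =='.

Compute (S \ del) ∪ add:
  pre ⊆ S: {in(p3,t3), truck_at(t3,portA)} ⊆ S  — applicable
  S \ del = {pkg_at(p1,depot), truck_at(t3,portA)}
  ∪ add   = {pkg_at(p1,depot), pkg_at(p3,portA), truck_at(t3,portA)}

== RESULT ==
["pkg_at(p1,depot)", "pkg_at(p3,portA)", "truck_at(t3,portA)"]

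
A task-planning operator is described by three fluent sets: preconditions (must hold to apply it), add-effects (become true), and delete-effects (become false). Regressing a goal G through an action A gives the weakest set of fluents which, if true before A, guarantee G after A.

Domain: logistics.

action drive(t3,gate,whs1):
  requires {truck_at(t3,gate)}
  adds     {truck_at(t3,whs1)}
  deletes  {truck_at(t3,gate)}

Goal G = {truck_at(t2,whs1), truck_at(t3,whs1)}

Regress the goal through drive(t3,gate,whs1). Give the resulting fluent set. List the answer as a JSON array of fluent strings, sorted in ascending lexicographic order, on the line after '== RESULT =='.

Compute (G \ add) ∪ pre:
  G ∩ del = {}  (empty — regression defined)
  G \ add = {truck_at(t2,whs1), truck_at(t3,whs1)} \ {truck_at(t3,whs1)} = {truck_at(t2,whs1)}
  ∪ pre   = {truck_at(t2,whs1)} ∪ {truck_at(t3,gate)}
          = {truck_at(t2,whs1), truck_at(t3,gate)}

== RESULT ==
["truck_at(t2,whs1)", "truck_at(t3,gate)"]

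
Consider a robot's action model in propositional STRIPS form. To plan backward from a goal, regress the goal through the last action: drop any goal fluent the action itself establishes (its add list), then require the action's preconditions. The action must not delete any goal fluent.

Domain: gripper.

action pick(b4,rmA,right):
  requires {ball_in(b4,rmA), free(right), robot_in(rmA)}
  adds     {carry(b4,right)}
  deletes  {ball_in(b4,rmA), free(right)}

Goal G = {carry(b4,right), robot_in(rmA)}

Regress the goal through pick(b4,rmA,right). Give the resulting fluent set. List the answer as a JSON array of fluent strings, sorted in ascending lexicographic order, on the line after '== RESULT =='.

Compute (G \ add) ∪ pre:
  G ∩ del = {}  (empty — regression defined)
  G \ add = {carry(b4,right), robot_in(rmA)} \ {carry(b4,right)} = {robot_in(rmA)}
  ∪ pre   = {robot_in(rmA)} ∪ {ball_in(b4,rmA), free(right), robot_in(rmA)}
          = {ball_in(b4,rmA), free(right), robot_in(rmA)}

== RESULT ==
["ball_in(b4,rmA)", "free(right)", "robot_in(rmA)"]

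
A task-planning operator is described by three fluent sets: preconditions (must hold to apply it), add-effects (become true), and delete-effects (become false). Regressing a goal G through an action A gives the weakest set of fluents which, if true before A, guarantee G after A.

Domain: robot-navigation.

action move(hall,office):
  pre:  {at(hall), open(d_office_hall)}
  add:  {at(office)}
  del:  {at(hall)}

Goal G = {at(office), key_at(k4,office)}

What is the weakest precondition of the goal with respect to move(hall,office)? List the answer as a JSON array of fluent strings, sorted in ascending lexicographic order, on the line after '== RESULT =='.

Compute (G \ add) ∪ pre:
  G ∩ del = {}  (empty — regression defined)
  G \ add = {at(office), key_at(k4,office)} \ {at(office)} = {key_at(k4,office)}
  ∪ pre   = {key_at(k4,office)} ∪ {at(hall), open(d_office_hall)}
          = {at(hall), key_at(k4,office), open(d_office_hall)}

== RESULT ==
["at(hall)", "key_at(k4,office)", "open(d_office_hall)"]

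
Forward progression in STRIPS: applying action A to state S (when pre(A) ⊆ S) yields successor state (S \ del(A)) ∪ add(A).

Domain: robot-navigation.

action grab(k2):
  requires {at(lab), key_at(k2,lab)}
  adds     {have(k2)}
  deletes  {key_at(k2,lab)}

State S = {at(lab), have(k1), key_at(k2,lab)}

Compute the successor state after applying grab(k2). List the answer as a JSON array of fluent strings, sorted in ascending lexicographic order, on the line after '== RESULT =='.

Progress:
  pre ⊆ S: {at(lab), key_at(k2,lab)} ⊆ S  — applicable
  S \ del = {at(lab), have(k1)}
  ∪ add   = {at(lab), have(k1), have(k2)}

== RESULT ==
["at(lab)", "have(k1)", "have(k2)"]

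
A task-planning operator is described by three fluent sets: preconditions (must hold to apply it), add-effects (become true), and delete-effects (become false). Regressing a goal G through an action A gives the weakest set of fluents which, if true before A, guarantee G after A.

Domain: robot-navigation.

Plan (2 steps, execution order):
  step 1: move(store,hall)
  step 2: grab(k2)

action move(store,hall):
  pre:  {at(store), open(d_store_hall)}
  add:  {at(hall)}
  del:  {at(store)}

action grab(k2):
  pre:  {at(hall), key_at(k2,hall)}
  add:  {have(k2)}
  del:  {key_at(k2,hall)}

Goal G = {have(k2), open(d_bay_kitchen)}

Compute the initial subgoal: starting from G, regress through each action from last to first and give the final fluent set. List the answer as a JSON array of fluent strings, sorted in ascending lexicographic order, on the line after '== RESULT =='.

Regress step by step:
  through step 2 (grab(k2)): drop {have(k2)}, keep {open(d_bay_kitchen)}, require {at(hall), key_at(k2,hall)}
    → {at(hall), key_at(k2,hall), open(d_bay_kitchen)}
  through step 1 (move(store,hall)): drop {at(hall)}, keep {key_at(k2,hall), open(d_bay_kitchen)}, require {at(store), open(d_store_hall)}
    → {at(store), key_at(k2,hall), open(d_bay_kitchen), open(d_store_hall)}

== RESULT ==
["at(store)", "key_at(k2,hall)", "open(d_bay_kitchen)", "open(d_store_hall)"]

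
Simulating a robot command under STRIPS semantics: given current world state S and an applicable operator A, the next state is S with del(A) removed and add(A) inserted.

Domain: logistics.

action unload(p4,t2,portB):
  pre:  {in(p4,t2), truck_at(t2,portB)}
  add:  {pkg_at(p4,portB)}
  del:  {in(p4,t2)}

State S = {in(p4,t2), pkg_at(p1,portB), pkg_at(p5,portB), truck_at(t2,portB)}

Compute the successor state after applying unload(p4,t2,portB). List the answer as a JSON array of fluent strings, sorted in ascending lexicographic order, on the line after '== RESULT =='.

Compute (S \ del) ∪ add:
  pre ⊆ S: {in(p4,t2), truck_at(t2,portB)} ⊆ S  — applicable
  S \ del = {pkg_at(p1,portB), pkg_at(p5,portB), truck_at(t2,portB)}
  ∪ add   = {pkg_at(p1,portB), pkg_at(p4,portB), pkg_at(p5,portB), truck_at(t2,portB)}

== RESULT ==
["pkg_at(p1,portB)", "pkg_at(p4,portB)", "pkg_at(p5,portB)", "truck_at(t2,portB)"]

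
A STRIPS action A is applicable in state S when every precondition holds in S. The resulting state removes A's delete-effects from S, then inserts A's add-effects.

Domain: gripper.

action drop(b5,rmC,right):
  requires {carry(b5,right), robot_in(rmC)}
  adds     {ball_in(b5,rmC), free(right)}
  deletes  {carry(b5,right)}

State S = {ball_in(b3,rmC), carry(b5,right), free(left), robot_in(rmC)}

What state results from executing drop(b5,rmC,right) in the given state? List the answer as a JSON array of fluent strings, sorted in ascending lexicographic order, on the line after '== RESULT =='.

Progress:
  pre ⊆ S: {carry(b5,right), robot_in(rmC)} ⊆ S  — applicable
  S \ del = {ball_in(b3,rmC), free(left), robot_in(rmC)}
  ∪ add   = {ball_in(b3,rmC), ball_in(b5,rmC), free(left), free(right), robot_in(rmC)}

== RESULT ==
["ball_in(b3,rmC)", "ball_in(b5,rmC)", "free(left)", "free(right)", "robot_in(rmC)"]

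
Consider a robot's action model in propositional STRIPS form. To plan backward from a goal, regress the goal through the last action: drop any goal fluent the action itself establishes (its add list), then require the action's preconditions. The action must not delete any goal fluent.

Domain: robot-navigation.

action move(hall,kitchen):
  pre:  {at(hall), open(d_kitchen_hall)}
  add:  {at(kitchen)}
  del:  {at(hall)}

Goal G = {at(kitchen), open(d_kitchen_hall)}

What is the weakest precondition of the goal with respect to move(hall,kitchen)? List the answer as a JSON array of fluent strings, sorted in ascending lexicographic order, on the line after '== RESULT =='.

Regress:
  G ∩ del = {}  (empty — regression defined)
  G \ add = {at(kitchen), open(d_kitchen_hall)} \ {at(kitchen)} = {open(d_kitchen_hall)}
  ∪ pre   = {open(d_kitchen_hall)} ∪ {at(hall), open(d_kitchen_hall)}
          = {at(hall), open(d_kitchen_hall)}

== RESULT ==
["at(hall)", "open(d_kitchen_hall)"]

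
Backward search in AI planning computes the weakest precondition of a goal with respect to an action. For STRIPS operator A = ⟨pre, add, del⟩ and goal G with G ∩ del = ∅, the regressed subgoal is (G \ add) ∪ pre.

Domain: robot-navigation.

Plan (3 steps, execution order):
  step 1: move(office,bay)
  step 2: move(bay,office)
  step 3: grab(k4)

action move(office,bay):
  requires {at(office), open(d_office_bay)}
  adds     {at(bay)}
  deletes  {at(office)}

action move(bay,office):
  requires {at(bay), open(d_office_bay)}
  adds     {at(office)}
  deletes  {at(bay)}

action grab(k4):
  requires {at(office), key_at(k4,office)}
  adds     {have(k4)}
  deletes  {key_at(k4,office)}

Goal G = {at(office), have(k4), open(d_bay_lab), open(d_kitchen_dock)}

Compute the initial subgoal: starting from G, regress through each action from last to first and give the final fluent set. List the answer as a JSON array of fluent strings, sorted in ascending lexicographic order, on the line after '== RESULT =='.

Work backward from the goal:
  through step 3 (grab(k4)): drop {have(k4)}, keep {at(office), open(d_bay_lab), open(d_kitchen_dock)}, require {at(office), key_at(k4,office)}
    → {at(office), key_at(k4,office), open(d_bay_lab), open(d_kitchen_dock)}
  through step 2 (move(bay,office)): drop {at(office)}, keep {key_at(k4,office), open(d_bay_lab), open(d_kitchen_dock)}, require {at(bay), open(d_office_bay)}
    → {at(bay), key_at(k4,office), open(d_bay_lab), open(d_kitchen_dock), open(d_office_bay)}
  through step 1 (move(office,bay)): drop {at(bay)}, keep {key_at(k4,office), open(d_bay_lab), open(d_kitchen_dock), open(d_office_bay)}, require {at(office), open(d_office_bay)}
    → {at(office), key_at(k4,office), open(d_bay_lab), open(d_kitchen_dock), open(d_office_bay)}

== RESULT ==
["at(office)", "key_at(k4,office)", "open(d_bay_lab)", "open(d_kitchen_dock)", "open(d_office_bay)"]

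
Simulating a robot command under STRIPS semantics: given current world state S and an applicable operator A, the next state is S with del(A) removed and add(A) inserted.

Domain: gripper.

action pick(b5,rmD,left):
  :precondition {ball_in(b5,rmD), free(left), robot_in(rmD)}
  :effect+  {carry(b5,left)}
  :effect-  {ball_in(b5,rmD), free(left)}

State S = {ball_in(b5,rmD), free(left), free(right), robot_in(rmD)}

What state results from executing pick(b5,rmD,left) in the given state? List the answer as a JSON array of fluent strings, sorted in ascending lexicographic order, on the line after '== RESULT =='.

Progress:
  pre ⊆ S: {ball_in(b5,rmD), free(left), robot_in(rmD)} ⊆ S  — applicable
  S \ del = {free(right), robot_in(rmD)}
  ∪ add   = {carry(b5,left), free(right), robot_in(rmD)}

== RESULT ==
["carry(b5,left)", "free(right)", "robot_in(rmD)"]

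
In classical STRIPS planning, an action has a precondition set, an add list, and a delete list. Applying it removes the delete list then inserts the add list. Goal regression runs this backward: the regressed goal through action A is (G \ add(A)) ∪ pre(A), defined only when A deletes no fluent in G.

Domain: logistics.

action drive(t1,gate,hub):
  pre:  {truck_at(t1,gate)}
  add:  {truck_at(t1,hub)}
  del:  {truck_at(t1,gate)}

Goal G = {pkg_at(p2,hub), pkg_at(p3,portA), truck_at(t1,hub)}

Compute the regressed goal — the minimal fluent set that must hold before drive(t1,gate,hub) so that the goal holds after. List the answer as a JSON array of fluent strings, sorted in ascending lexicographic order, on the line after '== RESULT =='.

Compute (G \ add) ∪ pre:
  G ∩ del = {}  (empty — regression defined)
  G \ add = {pkg_at(p2,hub), pkg_at(p3,portA), truck_at(t1,hub)} \ {truck_at(t1,hub)} = {pkg_at(p2,hub), pkg_at(p3,portA)}
  ∪ pre   = {pkg_at(p2,hub), pkg_at(p3,portA)} ∪ {truck_at(t1,gate)}
          = {pkg_at(p2,hub), pkg_at(p3,portA), truck_at(t1,gate)}

== RESULT ==
["pkg_at(p2,hub)", "pkg_at(p3,portA)", "truck_at(t1,gate)"]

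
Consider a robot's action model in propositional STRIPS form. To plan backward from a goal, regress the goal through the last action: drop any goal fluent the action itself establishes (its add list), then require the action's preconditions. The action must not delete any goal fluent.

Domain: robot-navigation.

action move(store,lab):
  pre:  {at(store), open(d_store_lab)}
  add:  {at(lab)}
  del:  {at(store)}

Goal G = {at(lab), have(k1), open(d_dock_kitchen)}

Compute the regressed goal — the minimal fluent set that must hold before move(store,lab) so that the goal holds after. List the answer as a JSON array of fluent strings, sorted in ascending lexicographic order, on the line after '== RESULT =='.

Compute (G \ add) ∪ pre:
  G ∩ del = {}  (empty — regression defined)
  G \ add = {at(lab), have(k1), open(d_dock_kitchen)} \ {at(lab)} = {have(k1), open(d_dock_kitchen)}
  ∪ pre   = {have(k1), open(d_dock_kitchen)} ∪ {at(store), open(d_store_lab)}
          = {at(store), have(k1), open(d_dock_kitchen), open(d_store_lab)}

== RESULT ==
["at(store)", "have(k1)", "open(d_dock_kitchen)", "open(d_store_lab)"]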